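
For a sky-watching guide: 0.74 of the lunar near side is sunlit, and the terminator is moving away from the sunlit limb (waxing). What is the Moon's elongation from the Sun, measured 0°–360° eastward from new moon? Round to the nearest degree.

cos θ = 1 − 2f = -0.480, giving a principal value of 118.7°.
Waxing ⇒ before full, so θ = 118.7°.

119°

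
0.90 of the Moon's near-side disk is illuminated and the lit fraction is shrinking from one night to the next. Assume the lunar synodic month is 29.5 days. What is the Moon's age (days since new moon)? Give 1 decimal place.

17.8 days

Invert f = (1 − cos θ)/2 to get cos θ = 1 − 2(0.90) = -0.800, hence θ₀ = arccos -0.800 = 143.1°.
A waning Moon lies in 180°–360°, so θ = 360° − 143.1° = 216.9°.
At 360°/29.5 d per day, 216.9° corresponds to 17.77 days.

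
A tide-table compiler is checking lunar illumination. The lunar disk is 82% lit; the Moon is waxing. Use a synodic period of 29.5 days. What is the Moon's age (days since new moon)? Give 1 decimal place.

10.6 days

Invert f = (1 − cos θ)/2 to get cos θ = 1 − 2(0.82) = -0.640, hence θ₀ = arccos -0.640 = 129.8°.
Waxing ⇒ before full, so θ = 129.8°.
At 360°/29.5 d per day, 129.8° corresponds to 10.64 days.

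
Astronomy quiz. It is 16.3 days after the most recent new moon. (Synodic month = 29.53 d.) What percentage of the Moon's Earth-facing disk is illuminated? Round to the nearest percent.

Elongation θ = 360° × 16.3/29.53 ≈ 198.7°.
With cos θ = (-0.947), the lit fraction is (1 − (-0.947))/2 ≈ 0.974, so 97%.

97%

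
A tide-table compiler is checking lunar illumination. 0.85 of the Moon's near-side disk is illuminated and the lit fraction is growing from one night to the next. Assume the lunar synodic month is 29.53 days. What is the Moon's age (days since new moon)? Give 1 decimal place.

cos θ = 1 − 2f = -0.700, giving a principal value of 134.4°.
The Moon is waxing (0°–180°), so θ = 134.4° directly.
At 360°/29.53 d per day, 134.4° corresponds to 11.03 days.

11.0 days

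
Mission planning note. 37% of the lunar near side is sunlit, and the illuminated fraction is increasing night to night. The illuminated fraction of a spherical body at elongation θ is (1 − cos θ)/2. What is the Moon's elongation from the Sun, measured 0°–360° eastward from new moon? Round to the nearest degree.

cos θ = 1 − 2f = 0.260, giving a principal value of 74.9°.
Waxing ⇒ before full, so θ = 74.9°.

75°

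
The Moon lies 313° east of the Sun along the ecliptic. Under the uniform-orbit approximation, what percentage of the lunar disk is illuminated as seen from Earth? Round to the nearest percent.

Half-versine of 313°: (1 − 0.682)/2 = 0.159, i.e. 16%.

16%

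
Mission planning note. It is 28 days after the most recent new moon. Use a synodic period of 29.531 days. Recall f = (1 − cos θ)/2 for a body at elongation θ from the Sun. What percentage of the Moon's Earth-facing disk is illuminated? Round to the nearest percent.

Elongation θ = 360° × 28/29.531 ≈ 341.3°.
cos 341.3° = 0.947, so f = (1 − 0.947)/2 = 0.026, so 3%.

3%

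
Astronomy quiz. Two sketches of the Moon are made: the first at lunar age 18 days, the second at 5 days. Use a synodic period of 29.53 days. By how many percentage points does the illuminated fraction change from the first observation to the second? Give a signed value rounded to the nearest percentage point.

First observation: θ = 360°·18/29.53 = 219.4°, so f = 0.886.
Second observation: θ = 61.0°, f = 0.257.
Δf = 0.257 − 0.886 = -0.629, i.e. -63 pp.

-63 pp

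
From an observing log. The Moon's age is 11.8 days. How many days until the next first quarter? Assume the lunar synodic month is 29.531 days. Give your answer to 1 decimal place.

First quarter occurs at elongation 90°, i.e. at age 29.531 × 90/360 = 7.383 d.
Already past this cycle's first quarter; the next is at 7.383 + 29.531 = 36.914 d, so 36.914 − 11.8 = 25.114 days.

25.1 days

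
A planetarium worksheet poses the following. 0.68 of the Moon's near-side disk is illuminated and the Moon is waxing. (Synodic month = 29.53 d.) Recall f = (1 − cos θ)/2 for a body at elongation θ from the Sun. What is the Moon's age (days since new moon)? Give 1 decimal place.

9.1 days

cos θ = 1 − 2f = -0.360, giving a principal value of 111.1°.
The Moon is waxing (0°–180°), so θ = 111.1° directly.
That fraction of the synodic month is 111.1/360 × 29.53 d ≈ 9.11 d.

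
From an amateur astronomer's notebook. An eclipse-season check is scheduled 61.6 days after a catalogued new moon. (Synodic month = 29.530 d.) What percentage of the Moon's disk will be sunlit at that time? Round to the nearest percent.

7%

61.6/29.530 = 2.086 lunations, so 2 complete cycles and 2.54 d into the next.
Elongation θ = 360° × 2.54/29.530 ≈ 31.0°.
Illuminated fraction = (1 − cos 31.0°)/2 = (1 − 0.857)/2 ≈ 0.071, so 7%.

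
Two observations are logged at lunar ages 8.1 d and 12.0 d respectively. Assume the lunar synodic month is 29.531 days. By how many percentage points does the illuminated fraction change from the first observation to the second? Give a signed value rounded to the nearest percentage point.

+34 pp

First observation: θ = 360°·8.1/29.531 = 98.7°, so f = 0.576.
Second observation: θ = 146.3°, f = 0.916.
Δf = 0.916 − 0.576 = +0.340, i.e. +34 pp.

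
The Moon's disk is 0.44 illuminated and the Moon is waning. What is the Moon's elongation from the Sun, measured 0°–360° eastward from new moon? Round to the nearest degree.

277°

cos θ = 1 − 2f = 0.120, giving a principal value of 83.1°.
Waning ⇒ past full, so θ = 360° − 83.1° = 276.9°.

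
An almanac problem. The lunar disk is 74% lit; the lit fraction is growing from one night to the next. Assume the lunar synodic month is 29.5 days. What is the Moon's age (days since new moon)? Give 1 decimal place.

cos θ = 1 − 2f = -0.480, giving a principal value of 118.7°.
Waxing ⇒ before full, so θ = 118.7°.
That fraction of the synodic month is 118.7/360 × 29.5 d ≈ 9.73 d.

9.7 days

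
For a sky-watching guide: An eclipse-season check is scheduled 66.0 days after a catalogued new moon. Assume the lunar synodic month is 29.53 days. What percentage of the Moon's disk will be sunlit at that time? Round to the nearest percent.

Reduce mod P: 66.0 − 2×29.53 = 6.94 d into the current lunation.
The Moon has covered 6.94/29.53 of its cycle, so θ ≈ 360° × 6.94/29.53 = 84.6°.
cos 84.6° = 0.094, so f = (1 − 0.094)/2 = 0.453, so 45%.

45%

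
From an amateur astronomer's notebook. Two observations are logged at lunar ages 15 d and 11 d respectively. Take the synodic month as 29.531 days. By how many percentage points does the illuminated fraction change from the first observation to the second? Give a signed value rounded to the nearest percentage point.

θ₁ = 360° × 15/29.531 = 182.9°, f₁ = (1 − cos θ₁)/2 = 0.999.
θ₂ = 360° × 11/29.531 = 134.1°, f₂ = (1 − cos θ₂)/2 = 0.848.
Change = f₂ − f₁ = -0.151 → -15 percentage points.

-15 pp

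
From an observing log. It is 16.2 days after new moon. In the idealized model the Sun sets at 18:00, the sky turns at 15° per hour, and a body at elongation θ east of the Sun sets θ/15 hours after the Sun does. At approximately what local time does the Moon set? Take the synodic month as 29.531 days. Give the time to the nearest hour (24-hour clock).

Elongation θ = 360° × 16.2/29.531 ≈ 197.5°.
Delay after the Sun = 197.5° / (15°/h) ≈ 13.17 h.
18:00 + 13.17 h ≈ 07:10 → 07:00 to the nearest hour.

07:00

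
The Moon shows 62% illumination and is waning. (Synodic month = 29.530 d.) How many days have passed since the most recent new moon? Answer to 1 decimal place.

21.0 days

From f = (1 − cos θ)/2: cos θ = 1 − 2×0.62 = -0.240; arccos → 103.9°.
Since the Moon is past full (waning), take the reflex angle: θ = 360° − 103.9° = 256.1°.
Age = 29.530 × 256.1°/360° ≈ 21.01 days.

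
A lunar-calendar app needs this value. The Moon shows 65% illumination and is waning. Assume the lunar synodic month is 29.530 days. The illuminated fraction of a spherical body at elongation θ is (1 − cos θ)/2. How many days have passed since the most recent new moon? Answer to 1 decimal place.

Invert f = (1 − cos θ)/2 to get cos θ = 1 − 2(0.65) = -0.300, hence θ₀ = arccos -0.300 = 107.5°.
Since the Moon is past full (waning), take the reflex angle: θ = 360° − 107.5° = 252.5°.
That fraction of the synodic month is 252.5/360 × 29.530 d ≈ 20.72 d.

20.7 days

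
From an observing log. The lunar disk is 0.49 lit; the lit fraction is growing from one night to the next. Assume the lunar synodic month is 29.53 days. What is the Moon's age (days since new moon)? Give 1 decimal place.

cos θ = 1 − 2f = 0.020, giving a principal value of 88.9°.
Before full moon the principal value applies: θ = 88.9°.
Age = 29.53 × 88.9°/360° ≈ 7.29 days.

7.3 days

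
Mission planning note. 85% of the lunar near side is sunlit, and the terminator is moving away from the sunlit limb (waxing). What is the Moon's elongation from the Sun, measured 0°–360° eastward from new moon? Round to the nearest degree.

134°

cos θ = 1 − 2f = -0.700, giving a principal value of 134.4°.
Before full moon the principal value applies: θ = 134.4°.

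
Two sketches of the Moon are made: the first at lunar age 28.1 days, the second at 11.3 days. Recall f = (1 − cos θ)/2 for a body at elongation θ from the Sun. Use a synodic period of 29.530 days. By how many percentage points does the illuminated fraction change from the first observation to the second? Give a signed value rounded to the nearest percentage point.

+85 pp

First observation: θ = 360°·28.1/29.530 = 342.6°, so f = 0.023.
Second observation: θ = 137.8°, f = 0.870.
Δf = 0.870 − 0.023 = +0.847, i.e. +85 pp.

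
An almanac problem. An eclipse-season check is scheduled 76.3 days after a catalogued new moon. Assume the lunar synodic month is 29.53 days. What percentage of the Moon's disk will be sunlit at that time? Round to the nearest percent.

76.3/29.53 = 2.584 lunations, so 2 complete cycles and 17.24 d into the next.
The Moon has covered 17.24/29.53 of its cycle, so θ ≈ 360° × 17.24/29.53 = 210.2°.
Illuminated fraction = (1 − cos 210.2°)/2 = (1 − (-0.865))/2 ≈ 0.932, so 93%.

93%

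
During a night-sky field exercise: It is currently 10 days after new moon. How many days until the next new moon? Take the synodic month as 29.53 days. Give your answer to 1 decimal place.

The next new moon completes the synodic month: 29.53 − 10 = 19.530 days.

19.5 days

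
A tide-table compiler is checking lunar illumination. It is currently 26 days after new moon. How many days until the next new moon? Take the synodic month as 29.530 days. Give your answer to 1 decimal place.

The next new moon completes the synodic month: 29.530 − 26 = 3.530 days.

3.5 days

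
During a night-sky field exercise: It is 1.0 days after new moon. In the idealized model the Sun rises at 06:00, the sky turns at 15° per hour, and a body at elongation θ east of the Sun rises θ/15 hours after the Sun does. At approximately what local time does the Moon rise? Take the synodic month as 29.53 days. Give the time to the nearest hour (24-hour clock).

Phase angle: θ = 360°·(1.0 d)/(29.53 d) = 12.2°.
At 15° of sky rotation per hour, 12.2° corresponds to a 0.81 h lag.
06:00 + 0.81 h ≈ 06:49 → 07:00 to the nearest hour.

07:00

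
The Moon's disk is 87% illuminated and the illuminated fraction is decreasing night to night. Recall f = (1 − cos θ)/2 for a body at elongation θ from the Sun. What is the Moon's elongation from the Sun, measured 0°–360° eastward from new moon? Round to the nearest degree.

cos θ = 1 − 2f = -0.740, giving a principal value of 137.7°.
A waning Moon lies in 180°–360°, so θ = 360° − 137.7° = 222.3°.

222°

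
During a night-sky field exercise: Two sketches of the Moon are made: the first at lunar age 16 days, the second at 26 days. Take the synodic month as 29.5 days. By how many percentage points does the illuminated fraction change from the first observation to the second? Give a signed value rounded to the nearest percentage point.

-85 pp

θ₁ = 360° × 16/29.5 = 195.3°, f₁ = (1 − cos θ₁)/2 = 0.982.
θ₂ = 360° × 26/29.5 = 317.3°, f₂ = (1 − cos θ₂)/2 = 0.133.
Change = f₂ − f₁ = -0.850 → -85 percentage points.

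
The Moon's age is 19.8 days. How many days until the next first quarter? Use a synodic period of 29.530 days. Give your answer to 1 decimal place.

First quarter is 0.25 of the way through the cycle: age 0.25 × 29.530 = 7.383 d.
Already past this cycle's first quarter; the next is at 7.383 + 29.530 = 36.913 d, so 36.913 − 19.8 = 17.113 days.

17.1 days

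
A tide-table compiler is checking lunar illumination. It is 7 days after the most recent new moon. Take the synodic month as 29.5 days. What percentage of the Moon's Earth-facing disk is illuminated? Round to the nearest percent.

46%

Elongation θ = 360° × 7/29.5 ≈ 85.4°.
With cos θ = 0.080, the lit fraction is (1 − 0.080)/2 ≈ 0.460, so 46%.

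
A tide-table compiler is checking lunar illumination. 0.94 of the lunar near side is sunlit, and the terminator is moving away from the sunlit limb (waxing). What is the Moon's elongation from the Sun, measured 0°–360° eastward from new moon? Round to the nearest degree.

From f = (1 − cos θ)/2: cos θ = 1 − 2×0.94 = -0.880; arccos → 151.6°.
Waxing ⇒ before full, so θ = 151.6°.

152°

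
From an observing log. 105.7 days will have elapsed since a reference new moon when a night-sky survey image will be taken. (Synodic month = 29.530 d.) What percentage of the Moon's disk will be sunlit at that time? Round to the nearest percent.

94%

105.7 d spans 3 complete synodic months (3 × 29.530 = 88.59 d) plus 17.11 d.
The Moon has covered 17.11/29.530 of its cycle, so θ ≈ 360° × 17.11/29.530 = 208.6°.
Illuminated fraction = (1 − cos 208.6°)/2 = (1 − (-0.878))/2 ≈ 0.939, so 94%.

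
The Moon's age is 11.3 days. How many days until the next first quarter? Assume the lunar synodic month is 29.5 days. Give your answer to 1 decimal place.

25.6 days

First quarter occurs at elongation 90°, i.e. at age 29.5 × 90/360 = 7.375 d.
Already past this cycle's first quarter; the next is at 7.375 + 29.5 = 36.875 d, so 36.875 − 11.3 = 25.575 days.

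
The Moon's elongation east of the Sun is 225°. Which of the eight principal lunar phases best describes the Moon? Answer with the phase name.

The waning gibbous sector spans roughly 202°–248°; 225° falls inside it.

waning gibbous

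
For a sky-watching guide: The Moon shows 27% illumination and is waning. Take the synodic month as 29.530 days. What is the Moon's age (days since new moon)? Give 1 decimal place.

24.4 days

Invert f = (1 − cos θ)/2 to get cos θ = 1 − 2(0.27) = 0.460, hence θ₀ = arccos 0.460 = 62.6°.
A waning Moon lies in 180°–360°, so θ = 360° − 62.6° = 297.4°.
That fraction of the synodic month is 297.4/360 × 29.530 d ≈ 24.39 d.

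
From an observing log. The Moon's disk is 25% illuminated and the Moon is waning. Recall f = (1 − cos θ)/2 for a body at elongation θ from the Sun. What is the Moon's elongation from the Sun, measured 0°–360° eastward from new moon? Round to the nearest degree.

300°

From f = (1 − cos θ)/2: cos θ = 1 − 2×0.25 = 0.500; arccos → 60.0°.
Since the Moon is past full (waning), take the reflex angle: θ = 360° − 60.0° = 300.0°.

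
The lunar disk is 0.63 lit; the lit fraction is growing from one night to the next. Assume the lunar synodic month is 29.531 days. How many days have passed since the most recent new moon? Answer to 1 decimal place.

8.6 days

Invert f = (1 − cos θ)/2 to get cos θ = 1 − 2(0.63) = -0.260, hence θ₀ = arccos -0.260 = 105.1°.
Waxing ⇒ before full, so θ = 105.1°.
At 360°/29.531 d per day, 105.1° corresponds to 8.62 days.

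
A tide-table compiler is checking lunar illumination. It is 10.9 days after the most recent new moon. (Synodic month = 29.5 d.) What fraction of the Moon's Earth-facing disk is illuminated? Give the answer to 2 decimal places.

0.84

The Moon has covered 10.9/29.5 of its cycle, so θ ≈ 360° × 10.9/29.5 = 133.0°.
cos 133.0° = (-0.682), so f = (1 − (-0.682))/2 = 0.841.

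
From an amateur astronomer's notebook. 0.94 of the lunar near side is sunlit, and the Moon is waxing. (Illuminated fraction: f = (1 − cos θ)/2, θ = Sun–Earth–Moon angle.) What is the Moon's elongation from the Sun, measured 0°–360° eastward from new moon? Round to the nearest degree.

152°

cos θ = 1 − 2f = -0.880, giving a principal value of 151.6°.
The Moon is waxing (0°–180°), so θ = 151.6° directly.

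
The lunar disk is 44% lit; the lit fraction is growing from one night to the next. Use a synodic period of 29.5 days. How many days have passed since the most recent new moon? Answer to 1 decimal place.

6.8 days

cos θ = 1 − 2f = 0.120, giving a principal value of 83.1°.
Before full moon the principal value applies: θ = 83.1°.
That fraction of the synodic month is 83.1/360 × 29.5 d ≈ 6.81 d.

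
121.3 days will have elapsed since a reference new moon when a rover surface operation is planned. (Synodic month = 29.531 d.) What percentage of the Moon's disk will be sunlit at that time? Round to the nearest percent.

11%

121.3/29.531 = 4.108 lunations, so 4 complete cycles and 3.18 d into the next.
Elongation θ = 360° × 3.18/29.531 ≈ 38.7°.
Illuminated fraction = (1 − cos 38.7°)/2 = (1 − 0.780)/2 ≈ 0.110, so 11%.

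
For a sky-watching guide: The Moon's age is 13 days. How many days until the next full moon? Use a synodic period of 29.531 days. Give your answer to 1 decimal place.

Full moon is 0.5 of the way through the cycle: age 0.5 × 29.531 = 14.765 d.
That is 14.765 − 13 = 1.765 days ahead.

1.8 days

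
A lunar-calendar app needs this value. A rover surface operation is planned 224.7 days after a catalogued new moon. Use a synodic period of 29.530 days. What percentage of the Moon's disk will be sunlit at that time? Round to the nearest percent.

224.7 d spans 7 complete synodic months (7 × 29.530 = 206.71 d) plus 17.99 d.
Phase angle: θ = 360°·(17.99 d)/(29.530 d) = 219.3°.
cos 219.3° = (-0.774), so f = (1 − (-0.774))/2 = 0.887, so 89%.

89%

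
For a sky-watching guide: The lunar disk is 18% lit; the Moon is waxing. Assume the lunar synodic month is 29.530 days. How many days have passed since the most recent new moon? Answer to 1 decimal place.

4.1 days

From f = (1 − cos θ)/2: cos θ = 1 − 2×0.18 = 0.640; arccos → 50.2°.
Before full moon the principal value applies: θ = 50.2°.
That fraction of the synodic month is 50.2/360 × 29.530 d ≈ 4.12 d.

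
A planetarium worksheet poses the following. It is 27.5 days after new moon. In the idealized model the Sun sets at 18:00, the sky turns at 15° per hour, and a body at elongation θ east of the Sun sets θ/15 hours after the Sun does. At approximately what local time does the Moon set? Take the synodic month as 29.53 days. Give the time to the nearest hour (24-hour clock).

16:00

Phase angle: θ = 360°·(27.5 d)/(29.53 d) = 335.3°.
Delay after the Sun = 335.3° / (15°/h) ≈ 22.35 h.
18:00 + 22.35 h ≈ 16:21 → 16:00 to the nearest hour.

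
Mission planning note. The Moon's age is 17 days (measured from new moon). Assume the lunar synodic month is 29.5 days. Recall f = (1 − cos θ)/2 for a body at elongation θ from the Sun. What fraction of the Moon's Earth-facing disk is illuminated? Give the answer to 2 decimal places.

0.94

Phase angle: θ = 360°·(17 d)/(29.5 d) = 207.5°.
With cos θ = (-0.887), the lit fraction is (1 − (-0.887))/2 ≈ 0.944.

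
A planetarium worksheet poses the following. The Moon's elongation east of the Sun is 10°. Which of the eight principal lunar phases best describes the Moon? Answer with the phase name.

new moon

The new moon sector spans roughly -22°–22°; 10° falls inside it.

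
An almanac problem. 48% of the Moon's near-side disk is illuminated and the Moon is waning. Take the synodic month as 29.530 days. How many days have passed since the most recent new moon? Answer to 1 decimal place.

22.3 days

Invert f = (1 − cos θ)/2 to get cos θ = 1 − 2(0.48) = 0.040, hence θ₀ = arccos 0.040 = 87.7°.
Since the Moon is past full (waning), take the reflex angle: θ = 360° − 87.7° = 272.3°.
That fraction of the synodic month is 272.3/360 × 29.530 d ≈ 22.34 d.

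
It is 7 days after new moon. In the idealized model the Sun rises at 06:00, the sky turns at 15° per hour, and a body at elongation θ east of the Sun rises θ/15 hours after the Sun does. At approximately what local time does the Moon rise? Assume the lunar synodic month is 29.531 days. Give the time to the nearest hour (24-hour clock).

12:00

Phase angle: θ = 360°·(7 d)/(29.531 d) = 85.3°.
At 15° of sky rotation per hour, 85.3° corresponds to a 5.69 h lag.
06:00 + 5.69 h ≈ 11:41 → 12:00 to the nearest hour.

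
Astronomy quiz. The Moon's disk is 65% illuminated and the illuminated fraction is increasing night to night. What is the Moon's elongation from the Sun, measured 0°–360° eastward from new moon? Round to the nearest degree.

cos θ = 1 − 2f = -0.300, giving a principal value of 107.5°.
Before full moon the principal value applies: θ = 107.5°.

107°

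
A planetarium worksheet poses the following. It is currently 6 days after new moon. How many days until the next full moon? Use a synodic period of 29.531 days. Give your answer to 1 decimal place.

8.8 days

Full moon occurs at elongation 180°, i.e. at age 29.531 × 180/360 = 14.765 d.
That is 14.765 − 6 = 8.765 days ahead.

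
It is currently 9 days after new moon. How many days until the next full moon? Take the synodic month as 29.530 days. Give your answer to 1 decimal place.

5.8 days

Full moon occurs at elongation 180°, i.e. at age 29.530 × 180/360 = 14.765 d.
That is 14.765 − 9 = 5.765 days ahead.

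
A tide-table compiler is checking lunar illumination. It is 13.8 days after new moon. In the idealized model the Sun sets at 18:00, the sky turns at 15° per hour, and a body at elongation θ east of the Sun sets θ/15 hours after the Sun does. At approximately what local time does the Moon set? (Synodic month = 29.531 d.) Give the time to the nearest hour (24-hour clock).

05:00

Phase angle: θ = 360°·(13.8 d)/(29.531 d) = 168.2°.
The Moon trails the Sun by θ/15 = 168.2/15 ≈ 11.22 hours.
18:00 + 11.22 h ≈ 05:13 → 05:00 to the nearest hour.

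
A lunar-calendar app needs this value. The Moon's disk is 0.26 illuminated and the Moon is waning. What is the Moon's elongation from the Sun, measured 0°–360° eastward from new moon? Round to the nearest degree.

299°

From f = (1 − cos θ)/2: cos θ = 1 − 2×0.26 = 0.480; arccos → 61.3°.
Since the Moon is past full (waning), take the reflex angle: θ = 360° − 61.3° = 298.7°.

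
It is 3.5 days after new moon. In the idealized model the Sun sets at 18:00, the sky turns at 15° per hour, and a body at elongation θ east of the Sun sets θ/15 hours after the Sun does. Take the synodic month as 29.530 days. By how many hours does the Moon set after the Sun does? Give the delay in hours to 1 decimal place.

The Moon has covered 3.5/29.530 of its cycle, so θ ≈ 360° × 3.5/29.530 = 42.7°.
Delay after the Sun = 42.7° / (15°/h) ≈ 2.84 h.
So the Moon sets 2.84 h after the Sun.

2.8 h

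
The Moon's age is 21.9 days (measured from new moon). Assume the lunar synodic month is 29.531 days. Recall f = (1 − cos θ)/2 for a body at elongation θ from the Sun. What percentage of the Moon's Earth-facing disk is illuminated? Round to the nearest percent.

The Moon has covered 21.9/29.531 of its cycle, so θ ≈ 360° × 21.9/29.531 = 267.0°.
cos 267.0° = (-0.053), so f = (1 − (-0.053))/2 = 0.526, so 53%.

53%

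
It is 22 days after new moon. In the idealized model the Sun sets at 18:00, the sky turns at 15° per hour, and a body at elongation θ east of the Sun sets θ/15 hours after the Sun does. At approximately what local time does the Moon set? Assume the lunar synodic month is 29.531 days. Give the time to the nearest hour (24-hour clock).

Phase angle: θ = 360°·(22 d)/(29.531 d) = 268.2°.
At 15° of sky rotation per hour, 268.2° corresponds to a 17.88 h lag.
18:00 + 17.88 h ≈ 11:53 → 12:00 to the nearest hour.

12:00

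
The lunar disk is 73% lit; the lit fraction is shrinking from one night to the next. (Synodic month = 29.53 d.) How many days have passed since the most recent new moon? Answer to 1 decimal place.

cos θ = 1 − 2f = -0.460, giving a principal value of 117.4°.
Waning ⇒ past full, so θ = 360° − 117.4° = 242.6°.
At 360°/29.53 d per day, 242.6° corresponds to 19.90 days.

19.9 days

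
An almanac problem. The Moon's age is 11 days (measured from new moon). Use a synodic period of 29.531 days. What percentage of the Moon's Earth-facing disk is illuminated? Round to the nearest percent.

85%

Elongation θ = 360° × 11/29.531 ≈ 134.1°.
Illuminated fraction = (1 − cos 134.1°)/2 = (1 − (-0.696))/2 ≈ 0.848, so 85%.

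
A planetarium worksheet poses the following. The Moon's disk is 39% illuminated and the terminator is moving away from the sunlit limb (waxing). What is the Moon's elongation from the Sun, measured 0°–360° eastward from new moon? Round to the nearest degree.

77°

Invert f = (1 − cos θ)/2 to get cos θ = 1 − 2(0.39) = 0.220, hence θ₀ = arccos 0.220 = 77.3°.
Waxing ⇒ before full, so θ = 77.3°.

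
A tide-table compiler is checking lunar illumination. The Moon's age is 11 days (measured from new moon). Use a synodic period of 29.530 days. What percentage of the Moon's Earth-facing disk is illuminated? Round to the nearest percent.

85%

Phase angle: θ = 360°·(11 d)/(29.530 d) = 134.1°.
Illuminated fraction = (1 − cos 134.1°)/2 = (1 − (-0.696))/2 ≈ 0.848, so 85%.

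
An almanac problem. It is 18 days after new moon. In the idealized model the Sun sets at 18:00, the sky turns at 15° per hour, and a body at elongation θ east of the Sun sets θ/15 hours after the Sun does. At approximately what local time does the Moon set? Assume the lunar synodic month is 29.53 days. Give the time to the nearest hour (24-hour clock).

09:00

Phase angle: θ = 360°·(18 d)/(29.53 d) = 219.4°.
At 15° of sky rotation per hour, 219.4° corresponds to a 14.63 h lag.
18:00 + 14.63 h ≈ 08:38 → 09:00 to the nearest hour.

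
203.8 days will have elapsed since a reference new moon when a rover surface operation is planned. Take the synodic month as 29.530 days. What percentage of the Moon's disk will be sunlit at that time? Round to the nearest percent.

9%

203.8 d spans 6 complete synodic months (6 × 29.530 = 177.18 d) plus 26.62 d.
Phase angle: θ = 360°·(26.62 d)/(29.530 d) = 324.5°.
cos 324.5° = 0.814, so f = (1 − 0.814)/2 = 0.093, so 9%.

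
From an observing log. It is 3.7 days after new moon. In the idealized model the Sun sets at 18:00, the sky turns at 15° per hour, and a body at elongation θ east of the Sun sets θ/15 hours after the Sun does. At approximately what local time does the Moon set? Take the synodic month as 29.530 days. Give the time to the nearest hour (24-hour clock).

21:00

Elongation θ = 360° × 3.7/29.530 ≈ 45.1°.
Delay after the Sun = 45.1° / (15°/h) ≈ 3.01 h.
18:00 + 3.01 h ≈ 21:00 → 21:00 to the nearest hour.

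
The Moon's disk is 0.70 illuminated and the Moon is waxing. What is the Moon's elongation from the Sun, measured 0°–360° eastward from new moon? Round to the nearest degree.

cos θ = 1 − 2f = -0.400, giving a principal value of 113.6°.
Waxing ⇒ before full, so θ = 113.6°.

114°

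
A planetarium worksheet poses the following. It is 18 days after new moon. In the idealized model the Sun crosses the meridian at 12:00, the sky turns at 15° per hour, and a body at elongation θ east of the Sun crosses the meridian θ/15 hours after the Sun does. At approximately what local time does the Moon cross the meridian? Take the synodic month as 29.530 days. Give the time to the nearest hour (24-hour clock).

Elongation θ = 360° × 18/29.530 ≈ 219.4°.
Delay after the Sun = 219.4° / (15°/h) ≈ 14.63 h.
12:00 + 14.63 h ≈ 02:38 → 03:00 to the nearest hour.

03:00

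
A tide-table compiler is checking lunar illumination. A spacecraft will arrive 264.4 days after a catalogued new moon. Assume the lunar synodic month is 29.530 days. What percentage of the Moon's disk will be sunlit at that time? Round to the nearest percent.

2%

Reduce mod P: 264.4 − 8×29.530 = 28.16 d into the current lunation.
The Moon has covered 28.16/29.530 of its cycle, so θ ≈ 360° × 28.16/29.530 = 343.3°.
With cos θ = 0.958, the lit fraction is (1 − 0.958)/2 ≈ 0.021, so 2%.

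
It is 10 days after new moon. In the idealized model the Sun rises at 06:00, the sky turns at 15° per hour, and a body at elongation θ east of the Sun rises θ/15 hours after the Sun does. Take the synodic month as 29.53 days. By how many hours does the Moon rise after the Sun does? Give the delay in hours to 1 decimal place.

8.1 h

The Moon has covered 10/29.53 of its cycle, so θ ≈ 360° × 10/29.53 = 121.9°.
Delay after the Sun = 121.9° / (15°/h) ≈ 8.13 h.
So the Moon rises 8.13 h after the Sun.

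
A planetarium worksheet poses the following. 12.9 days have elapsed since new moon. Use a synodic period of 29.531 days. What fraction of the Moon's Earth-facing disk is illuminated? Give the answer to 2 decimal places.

0.96

Elongation θ = 360° × 12.9/29.531 ≈ 157.3°.
Illuminated fraction = (1 − cos 157.3°)/2 = (1 − (-0.922))/2 ≈ 0.961.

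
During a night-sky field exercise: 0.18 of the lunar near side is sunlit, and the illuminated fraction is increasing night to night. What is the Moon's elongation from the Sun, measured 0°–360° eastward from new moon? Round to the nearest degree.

Invert f = (1 − cos θ)/2 to get cos θ = 1 − 2(0.18) = 0.640, hence θ₀ = arccos 0.640 = 50.2°.
The Moon is waxing (0°–180°), so θ = 50.2° directly.

50°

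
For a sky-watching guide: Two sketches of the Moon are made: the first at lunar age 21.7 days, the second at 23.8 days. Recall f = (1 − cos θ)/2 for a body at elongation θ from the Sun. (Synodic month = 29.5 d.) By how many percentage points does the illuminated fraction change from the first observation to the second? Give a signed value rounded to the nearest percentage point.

First observation: θ = 360°·21.7/29.5 = 264.8°, so f = 0.545.
Second observation: θ = 290.4°, f = 0.325.
Δf = 0.325 − 0.545 = -0.220, i.e. -22 pp.

-22 pp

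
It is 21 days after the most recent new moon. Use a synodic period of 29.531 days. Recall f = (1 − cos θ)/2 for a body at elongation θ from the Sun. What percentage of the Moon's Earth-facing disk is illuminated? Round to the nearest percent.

62%

Elongation θ = 360° × 21/29.531 ≈ 256.0°.
cos 256.0° = (-0.242), so f = (1 − (-0.242))/2 = 0.621, so 62%.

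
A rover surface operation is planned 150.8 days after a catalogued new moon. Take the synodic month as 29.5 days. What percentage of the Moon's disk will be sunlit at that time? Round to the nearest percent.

Reduce mod P: 150.8 − 5×29.5 = 3.30 d into the current lunation.
The Moon has covered 3.30/29.5 of its cycle, so θ ≈ 360° × 3.30/29.5 = 40.3°.
With cos θ = 0.763, the lit fraction is (1 − 0.763)/2 ≈ 0.119, so 12%.

12%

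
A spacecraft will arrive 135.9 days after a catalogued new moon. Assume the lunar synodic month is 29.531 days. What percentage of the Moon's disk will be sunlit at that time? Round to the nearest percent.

90%

135.9/29.531 = 4.602 lunations, so 4 complete cycles and 17.78 d into the next.
The Moon has covered 17.78/29.531 of its cycle, so θ ≈ 360° × 17.78/29.531 = 216.7°.
cos 216.7° = (-0.802), so f = (1 − (-0.802))/2 = 0.901, so 90%.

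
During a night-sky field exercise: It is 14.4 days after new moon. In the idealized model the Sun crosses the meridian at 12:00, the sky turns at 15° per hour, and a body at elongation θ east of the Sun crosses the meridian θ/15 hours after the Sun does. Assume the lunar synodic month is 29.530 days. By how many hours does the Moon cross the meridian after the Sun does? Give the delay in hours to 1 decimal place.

11.7 h

The Moon has covered 14.4/29.530 of its cycle, so θ ≈ 360° × 14.4/29.530 = 175.6°.
The Moon trails the Sun by θ/15 = 175.6/15 ≈ 11.70 hours.
So the Moon crosses the meridian 11.70 h after the Sun.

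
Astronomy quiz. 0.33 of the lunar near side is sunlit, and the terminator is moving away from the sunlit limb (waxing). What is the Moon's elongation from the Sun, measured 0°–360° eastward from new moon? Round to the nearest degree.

Invert f = (1 − cos θ)/2 to get cos θ = 1 − 2(0.33) = 0.340, hence θ₀ = arccos 0.340 = 70.1°.
The Moon is waxing (0°–180°), so θ = 70.1° directly.

70°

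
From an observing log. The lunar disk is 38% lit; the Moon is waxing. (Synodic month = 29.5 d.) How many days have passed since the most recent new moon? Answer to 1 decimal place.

Invert f = (1 − cos θ)/2 to get cos θ = 1 − 2(0.38) = 0.240, hence θ₀ = arccos 0.240 = 76.1°.
Before full moon the principal value applies: θ = 76.1°.
At 360°/29.5 d per day, 76.1° corresponds to 6.24 days.

6.2 days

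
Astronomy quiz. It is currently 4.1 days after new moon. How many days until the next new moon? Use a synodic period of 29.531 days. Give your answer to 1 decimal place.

25.4 days

One full lunation from the last new moon is 29.531 d; remaining = 29.531 − 4.1 = 25.431 d.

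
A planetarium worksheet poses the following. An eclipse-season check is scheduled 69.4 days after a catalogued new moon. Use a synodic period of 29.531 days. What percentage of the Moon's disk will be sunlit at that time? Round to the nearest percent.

69.4/29.531 = 2.350 lunations, so 2 complete cycles and 10.34 d into the next.
Elongation θ = 360° × 10.34/29.531 ≈ 126.0°.
With cos θ = (-0.588), the lit fraction is (1 − (-0.588))/2 ≈ 0.794, so 79%.

79%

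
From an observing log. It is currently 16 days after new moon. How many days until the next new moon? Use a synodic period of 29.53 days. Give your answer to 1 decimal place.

13.5 days

One full lunation from the last new moon is 29.53 d; remaining = 29.53 − 16 = 13.530 d.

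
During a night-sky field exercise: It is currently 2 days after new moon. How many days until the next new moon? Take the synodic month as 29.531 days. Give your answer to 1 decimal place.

The next new moon completes the synodic month: 29.531 − 2 = 27.531 days.

27.5 days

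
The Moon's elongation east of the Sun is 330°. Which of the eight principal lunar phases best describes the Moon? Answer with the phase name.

The waning crescent sector spans roughly 292°–338°; 330° falls inside it.

waning crescent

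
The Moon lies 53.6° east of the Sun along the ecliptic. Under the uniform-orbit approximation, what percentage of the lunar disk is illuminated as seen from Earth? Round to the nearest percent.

f = (1 − cos 53.6°)/2 = (1 − 0.593)/2 ≈ 0.203, i.e. 20%.

20%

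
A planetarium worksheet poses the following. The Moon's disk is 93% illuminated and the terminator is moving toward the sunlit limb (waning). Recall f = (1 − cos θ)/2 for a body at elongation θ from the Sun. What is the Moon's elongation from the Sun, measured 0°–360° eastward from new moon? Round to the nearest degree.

211°

Invert f = (1 − cos θ)/2 to get cos θ = 1 − 2(0.93) = -0.860, hence θ₀ = arccos -0.860 = 149.3°.
A waning Moon lies in 180°–360°, so θ = 360° − 149.3° = 210.7°.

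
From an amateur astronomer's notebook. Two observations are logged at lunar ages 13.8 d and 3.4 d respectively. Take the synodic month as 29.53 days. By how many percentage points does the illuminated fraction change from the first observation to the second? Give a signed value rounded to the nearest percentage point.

First observation: θ = 360°·13.8/29.53 = 168.2°, so f = 0.989.
Second observation: θ = 41.4°, f = 0.125.
Δf = 0.125 − 0.989 = -0.864, i.e. -86 pp.

-86 percentage points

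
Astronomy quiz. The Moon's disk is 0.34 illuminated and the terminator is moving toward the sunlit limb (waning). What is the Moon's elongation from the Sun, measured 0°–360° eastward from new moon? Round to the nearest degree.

289°

Invert f = (1 − cos θ)/2 to get cos θ = 1 − 2(0.34) = 0.320, hence θ₀ = arccos 0.320 = 71.3°.
Waning ⇒ past full, so θ = 360° − 71.3° = 288.7°.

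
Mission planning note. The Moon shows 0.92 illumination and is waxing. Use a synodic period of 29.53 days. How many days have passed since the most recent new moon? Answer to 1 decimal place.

12.1 days

From f = (1 − cos θ)/2: cos θ = 1 − 2×0.92 = -0.840; arccos → 147.1°.
Waxing ⇒ before full, so θ = 147.1°.
That fraction of the synodic month is 147.1/360 × 29.53 d ≈ 12.07 d.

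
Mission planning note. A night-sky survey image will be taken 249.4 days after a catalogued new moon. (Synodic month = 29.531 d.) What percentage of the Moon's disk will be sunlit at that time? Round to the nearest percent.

97%

249.4/29.531 = 8.445 lunations, so 8 complete cycles and 13.15 d into the next.
The Moon has covered 13.15/29.531 of its cycle, so θ ≈ 360° × 13.15/29.531 = 160.3°.
cos 160.3° = (-0.942), so f = (1 − (-0.942))/2 = 0.971, so 97%.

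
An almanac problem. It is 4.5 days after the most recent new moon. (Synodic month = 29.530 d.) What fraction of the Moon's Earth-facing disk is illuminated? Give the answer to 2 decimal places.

Phase angle: θ = 360°·(4.5 d)/(29.530 d) = 54.9°.
cos 54.9° = 0.576, so f = (1 − 0.576)/2 = 0.212.

0.21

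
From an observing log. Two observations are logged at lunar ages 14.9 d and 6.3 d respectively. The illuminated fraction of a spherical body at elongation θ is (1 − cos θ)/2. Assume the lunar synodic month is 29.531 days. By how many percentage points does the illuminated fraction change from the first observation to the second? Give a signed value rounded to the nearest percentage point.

-61 percentage points

First observation: θ = 360°·14.9/29.531 = 181.6°, so f = 1.000.
Second observation: θ = 76.8°, f = 0.386.
Δf = 0.386 − 1.000 = -0.614, i.e. -61 pp.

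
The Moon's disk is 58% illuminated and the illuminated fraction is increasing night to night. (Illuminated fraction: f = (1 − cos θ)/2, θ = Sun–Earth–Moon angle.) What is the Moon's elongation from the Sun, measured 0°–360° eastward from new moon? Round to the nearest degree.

cos θ = 1 − 2f = -0.160, giving a principal value of 99.2°.
The Moon is waxing (0°–180°), so θ = 99.2° directly.

99°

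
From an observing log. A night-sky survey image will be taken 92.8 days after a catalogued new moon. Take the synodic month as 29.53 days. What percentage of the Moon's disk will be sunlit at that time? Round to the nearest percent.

19%

Reduce mod P: 92.8 − 3×29.53 = 4.21 d into the current lunation.
The Moon has covered 4.21/29.53 of its cycle, so θ ≈ 360° × 4.21/29.53 = 51.3°.
With cos θ = 0.625, the lit fraction is (1 − 0.625)/2 ≈ 0.188, so 19%.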